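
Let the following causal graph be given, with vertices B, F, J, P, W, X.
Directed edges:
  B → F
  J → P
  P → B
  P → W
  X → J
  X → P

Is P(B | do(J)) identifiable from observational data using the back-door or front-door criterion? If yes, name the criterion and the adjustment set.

desc(J)\{J}={B,F,P,W}; candidates ⊆ {X}.
size 0: {}; under {} J still reaches {B,F,P,W,X} ∋ B.
{X}: J⊥B given {X} in G with J→· removed — back-door holds.
P(B|do(J)) = Σ_{X} P(B|J,X)·P(X).

P(B|do(J)): backdoor, adjust for {X}.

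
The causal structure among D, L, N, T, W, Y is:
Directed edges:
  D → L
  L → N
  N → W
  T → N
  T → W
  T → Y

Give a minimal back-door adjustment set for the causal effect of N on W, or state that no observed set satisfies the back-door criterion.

N→W: minimal back-door set {T}.

desc(N)\{N}={W}; candidates ⊆ {D,L,T,Y}.
size 0: {}; under {} N still reaches {D,L,T,W,Y} ∋ W.
{T}: N⊥W given {T} in G with N→· removed — back-door holds.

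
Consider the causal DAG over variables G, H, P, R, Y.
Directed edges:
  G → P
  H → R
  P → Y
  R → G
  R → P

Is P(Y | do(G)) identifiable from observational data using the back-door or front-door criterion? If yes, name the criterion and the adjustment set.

P(Y|do(G)): backdoor, adjust for {R}.

desc(G)\{G}={P,Y}; candidates ⊆ {H,R}.
size 0: {}; under {} G still reaches {H,P,R,Y} ∋ Y.
{R}: G⊥Y given {R} in G with G→· removed — back-door holds.
P(Y|do(G)) = Σ_{R} P(Y|G,R)·P(R).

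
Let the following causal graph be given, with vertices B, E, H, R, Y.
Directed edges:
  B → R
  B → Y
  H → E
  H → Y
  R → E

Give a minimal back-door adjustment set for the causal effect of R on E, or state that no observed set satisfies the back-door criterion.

desc(R)\{R}={E}; candidates ⊆ {B,H,Y}.
∅: R⊥E given ∅ in G with R→· removed — back-door holds.

R→E: minimal back-door set ∅.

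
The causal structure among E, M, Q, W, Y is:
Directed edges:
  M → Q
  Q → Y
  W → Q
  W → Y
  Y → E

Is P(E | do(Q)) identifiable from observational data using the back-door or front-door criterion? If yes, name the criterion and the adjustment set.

P(E|do(Q)): backdoor, adjust for {W}.

desc(Q)\{Q}={E,Y}; candidates ⊆ {M,W}.
size 0: {}; under {} Q still reaches {E,M,W,Y} ∋ E.
{W}: Q⊥E given {W} in G with Q→· removed — back-door holds.
P(E|do(Q)) = Σ_{W} P(E|Q,W)·P(W).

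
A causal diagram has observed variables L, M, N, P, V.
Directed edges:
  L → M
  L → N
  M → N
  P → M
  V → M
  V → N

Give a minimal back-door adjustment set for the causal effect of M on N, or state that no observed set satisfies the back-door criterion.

desc(M)\{M}={N}; candidates ⊆ {L,P,V}.
size 0: {}; under {} M still reaches {L,N,P,V} ∋ N.
size 1: {L}, {P}, {V}; under {L} M still reaches {N,P,V} ∋ N.
{L,V}: M⊥N given {L,V} in G with M→· removed — back-door holds.

M→N: minimal back-door set {L, V}.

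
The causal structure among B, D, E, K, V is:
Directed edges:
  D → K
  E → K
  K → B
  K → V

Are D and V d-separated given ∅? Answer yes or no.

No — D and V are d-connected given ∅.

Bayes-Ball from D | ∅ reaches {B,K,V}.
V ∈ reach(D|∅) ⇒ D ⊥̸ V | ∅.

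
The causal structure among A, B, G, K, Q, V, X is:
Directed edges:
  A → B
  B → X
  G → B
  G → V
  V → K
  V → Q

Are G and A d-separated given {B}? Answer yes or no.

No — G and A are d-connected given {B}.

Bayes-Ball from G | {B} reaches {A,K,Q,V}.
A ∈ reach(G|{B}) ⇒ G ⊥̸ A | {B}.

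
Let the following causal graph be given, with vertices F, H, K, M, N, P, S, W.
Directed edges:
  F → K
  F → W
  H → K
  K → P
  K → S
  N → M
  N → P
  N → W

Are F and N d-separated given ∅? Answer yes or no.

Yes — F ⊥ N | ∅.

Bayes-Ball from F | ∅ reaches {K,P,S,W}.
N ∉ reach(F|∅) ⇒ F ⊥ N | ∅.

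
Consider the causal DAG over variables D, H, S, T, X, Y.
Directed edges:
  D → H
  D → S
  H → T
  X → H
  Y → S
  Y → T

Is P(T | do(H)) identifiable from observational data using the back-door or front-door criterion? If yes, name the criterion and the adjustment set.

desc(H)\{H}={T}; candidates ⊆ {D,S,X,Y}.
∅: H⊥T given ∅ in G with H→· removed — back-door holds.
P(T|do(H)) = P(T|H) — no adjustment needed.

P(T|do(H)): backdoor, adjust for ∅.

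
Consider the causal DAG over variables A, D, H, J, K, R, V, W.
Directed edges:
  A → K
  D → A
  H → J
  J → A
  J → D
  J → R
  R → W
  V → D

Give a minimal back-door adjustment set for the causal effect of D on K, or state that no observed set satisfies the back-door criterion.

desc(D)\{D}={A,K}; candidates ⊆ {H,J,R,V,W}.
size 0: {}; under {} D still reaches {A,H,J,K,R,V,W} ∋ K.
{J}: D⊥K given {J} in G with D→· removed — back-door holds.

D→K: minimal back-door set {J}.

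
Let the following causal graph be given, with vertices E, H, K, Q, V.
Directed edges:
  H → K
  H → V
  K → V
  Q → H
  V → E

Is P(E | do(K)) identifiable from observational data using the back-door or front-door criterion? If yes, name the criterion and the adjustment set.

P(E|do(K)): backdoor, adjust for {H}.

desc(K)\{K}={E,V}; candidates ⊆ {H,Q}.
size 0: {}; under {} K still reaches {E,H,Q,V} ∋ E.
{H}: K⊥E given {H} in G with K→· removed — back-door holds.
P(E|do(K)) = Σ_{H} P(E|K,H)·P(H).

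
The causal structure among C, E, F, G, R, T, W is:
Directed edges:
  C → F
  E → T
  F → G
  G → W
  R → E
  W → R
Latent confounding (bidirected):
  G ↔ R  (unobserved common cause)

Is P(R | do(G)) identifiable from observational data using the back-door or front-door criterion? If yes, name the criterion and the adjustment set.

desc(G)\{G}={E,R,T,W}; candidates ⊆ {C,F}.
G↔R: latent back-door arc(s) into G.
size 0: {}; under {} G still reaches {C,E,F,R,T} ∋ R.
size 1: {C}, {F}; under {C} G still reaches {E,F,R,T} ∋ R.
size 2: {C,F}; under {C,F} G still reaches {E,R,T} ∋ R.
G↔R cannot be blocked by any observed set — no back-door set.
{W}: (i) intercepts every directed G→R path; (ii) no back-door G→{W}; (iii) {G} blocks every back-door {W}→R. Front-door holds.
P(R|do(G)) = Σ_{W} P(W|G) Σ_{G'} P(R|W,G')P(G').

P(R|do(G)): frontdoor, adjust for {W}.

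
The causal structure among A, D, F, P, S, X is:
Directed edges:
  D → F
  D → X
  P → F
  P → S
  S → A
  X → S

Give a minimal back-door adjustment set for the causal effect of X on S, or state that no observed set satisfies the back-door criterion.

desc(X)\{X}={A,S}; candidates ⊆ {D,F,P}.
∅: X⊥S given ∅ in G with X→· removed — back-door holds.

X→S: minimal back-door set ∅.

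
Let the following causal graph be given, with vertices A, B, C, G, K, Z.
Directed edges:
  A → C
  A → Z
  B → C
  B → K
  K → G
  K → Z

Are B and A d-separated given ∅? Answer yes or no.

Bayes-Ball from B | ∅ reaches {C,G,K,Z}.
A ∉ reach(B|∅) ⇒ B ⊥ A | ∅.

Yes — B ⊥ A | ∅.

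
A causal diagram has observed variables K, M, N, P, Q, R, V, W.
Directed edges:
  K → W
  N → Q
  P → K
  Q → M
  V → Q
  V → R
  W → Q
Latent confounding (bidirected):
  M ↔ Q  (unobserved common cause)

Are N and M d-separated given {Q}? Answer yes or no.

Bayes-Ball from N | {Q} reaches {K,M,P,R,V,W}.
M ∈ reach(N|{Q}) ⇒ N ⊥̸ M | {Q}.

No — N and M are d-connected given {Q}.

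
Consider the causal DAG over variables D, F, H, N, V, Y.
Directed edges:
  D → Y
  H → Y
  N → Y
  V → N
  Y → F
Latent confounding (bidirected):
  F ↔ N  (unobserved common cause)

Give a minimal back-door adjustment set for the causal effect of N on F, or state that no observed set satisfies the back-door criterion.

N→F: no observed back-door set.

desc(N)\{N}={F,Y}; candidates ⊆ {D,H,V}.
N↔F: latent back-door arc(s) into N.
size 0: {}; under {} N still reaches {F,V} ∋ F.
size 1: {D}, {H}, {V}; under {D} N still reaches {F,V} ∋ F.
size 2: {D,H}, {D,V}, {H,V}; under {D,H} N still reaches {F,V} ∋ F.
N↔F cannot be blocked by any observed set — no back-door set.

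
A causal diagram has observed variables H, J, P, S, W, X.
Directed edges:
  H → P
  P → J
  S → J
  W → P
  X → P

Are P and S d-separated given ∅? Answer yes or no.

Bayes-Ball from P | ∅ reaches {H,J,W,X}.
S ∉ reach(P|∅) ⇒ P ⊥ S | ∅.

Yes — P ⊥ S | ∅.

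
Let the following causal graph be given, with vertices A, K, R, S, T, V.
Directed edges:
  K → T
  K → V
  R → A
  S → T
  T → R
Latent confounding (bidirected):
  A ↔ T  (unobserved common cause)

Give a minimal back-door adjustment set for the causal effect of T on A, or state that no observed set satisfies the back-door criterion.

T→A: no observed back-door set.

desc(T)\{T}={A,R}; candidates ⊆ {K,S,V}.
T↔A: latent back-door arc(s) into T.
size 0: {}; under {} T still reaches {A,K,S,V} ∋ A.
size 1: {K}, {S}, {V}; under {K} T still reaches {A,S} ∋ A.
size 2: {K,S}, {K,V}, {S,V}; under {K,S} T still reaches {A} ∋ A.
T↔A cannot be blocked by any observed set — no back-door set.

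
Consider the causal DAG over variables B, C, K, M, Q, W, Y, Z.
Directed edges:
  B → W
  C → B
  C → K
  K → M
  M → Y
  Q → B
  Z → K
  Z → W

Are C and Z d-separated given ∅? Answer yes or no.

Bayes-Ball from C | ∅ reaches {B,K,M,W,Y}.
Z ∉ reach(C|∅) ⇒ C ⊥ Z | ∅.

Yes — C ⊥ Z | ∅.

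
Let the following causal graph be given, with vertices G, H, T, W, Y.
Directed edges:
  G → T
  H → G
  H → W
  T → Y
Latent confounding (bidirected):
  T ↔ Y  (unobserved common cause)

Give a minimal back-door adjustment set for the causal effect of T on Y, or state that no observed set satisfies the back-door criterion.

T→Y: no observed back-door set.

desc(T)\{T}={Y}; candidates ⊆ {G,H,W}.
T↔Y: latent back-door arc(s) into T.
size 0: {}; under {} T still reaches {G,H,W,Y} ∋ Y.
size 1: {G}, {H}, {W}; under {G} T still reaches {Y} ∋ Y.
size 2: {G,H}, {G,W}, {H,W}; under {G,H} T still reaches {Y} ∋ Y.
T↔Y cannot be blocked by any observed set — no back-door set.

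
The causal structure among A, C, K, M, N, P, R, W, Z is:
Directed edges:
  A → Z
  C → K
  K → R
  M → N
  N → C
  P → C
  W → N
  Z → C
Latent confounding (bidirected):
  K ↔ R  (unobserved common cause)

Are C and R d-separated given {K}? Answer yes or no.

Bayes-Ball from C | {K} reaches {A,M,N,P,R,W,Z}.
R ∈ reach(C|{K}) ⇒ C ⊥̸ R | {K}.

No — C and R are d-connected given {K}.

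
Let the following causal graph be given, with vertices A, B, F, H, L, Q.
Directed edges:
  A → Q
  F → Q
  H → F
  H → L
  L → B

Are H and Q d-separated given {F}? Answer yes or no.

Yes — H ⊥ Q | {F}.

Bayes-Ball from H | {F} reaches {B,L}.
Q ∉ reach(H|{F}) ⇒ H ⊥ Q | {F}.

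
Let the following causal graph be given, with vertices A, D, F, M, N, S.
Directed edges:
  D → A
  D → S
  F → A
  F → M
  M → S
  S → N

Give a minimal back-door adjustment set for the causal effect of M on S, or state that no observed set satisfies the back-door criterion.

M→S: minimal back-door set ∅.

desc(M)\{M}={N,S}; candidates ⊆ {A,D,F}.
∅: M⊥S given ∅ in G with M→· removed — back-door holds.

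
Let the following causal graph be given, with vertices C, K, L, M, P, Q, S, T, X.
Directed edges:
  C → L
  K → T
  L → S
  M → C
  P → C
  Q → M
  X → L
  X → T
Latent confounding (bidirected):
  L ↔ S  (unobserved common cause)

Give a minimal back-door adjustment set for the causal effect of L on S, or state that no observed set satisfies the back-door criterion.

L→S: no observed back-door set.

desc(L)\{L}={S}; candidates ⊆ {C,K,M,P,Q,T,X}.
L↔S: latent back-door arc(s) into L.
size 0: {}; under {} L still reaches {C,M,P,Q,S,T,X} ∋ S.
size 1: {C}, {K}, {M} …(+4); under {C} L still reaches {S,T,X} ∋ S.
size 2: {C,K}, {C,M}, {C,P} …(+18); under {C,K} L still reaches {S,T,X} ∋ S.
L↔S cannot be blocked by any observed set — no back-door set.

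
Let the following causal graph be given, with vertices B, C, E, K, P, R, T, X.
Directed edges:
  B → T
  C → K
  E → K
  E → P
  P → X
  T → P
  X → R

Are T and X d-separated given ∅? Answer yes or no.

No — T and X are d-connected given ∅.

Bayes-Ball from T | ∅ reaches {B,P,R,X}.
X ∈ reach(T|∅) ⇒ T ⊥̸ X | ∅.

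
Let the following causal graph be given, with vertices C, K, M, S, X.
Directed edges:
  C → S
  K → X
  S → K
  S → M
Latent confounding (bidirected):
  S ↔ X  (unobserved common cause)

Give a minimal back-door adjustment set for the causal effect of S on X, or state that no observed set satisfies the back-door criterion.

desc(S)\{S}={K,M,X}; candidates ⊆ {C}.
S↔X: latent back-door arc(s) into S.
size 0: {}; under {} S still reaches {C,X} ∋ X.
size 1: {C}; under {C} S still reaches {X} ∋ X.
S↔X cannot be blocked by any observed set — no back-door set.

S→X: no observed back-door set.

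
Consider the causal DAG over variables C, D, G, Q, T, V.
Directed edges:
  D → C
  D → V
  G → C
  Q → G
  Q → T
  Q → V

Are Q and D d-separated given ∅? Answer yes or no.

Yes — Q ⊥ D | ∅.

Bayes-Ball from Q | ∅ reaches {C,G,T,V}.
D ∉ reach(Q|∅) ⇒ Q ⊥ D | ∅.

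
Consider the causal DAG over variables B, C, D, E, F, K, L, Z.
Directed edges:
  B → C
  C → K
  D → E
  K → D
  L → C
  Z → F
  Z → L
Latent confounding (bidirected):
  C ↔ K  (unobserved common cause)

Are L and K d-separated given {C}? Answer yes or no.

No — L and K are d-connected given {C}.

Bayes-Ball from L | {C} reaches {B,D,E,F,K,Z}.
K ∈ reach(L|{C}) ⇒ L ⊥̸ K | {C}.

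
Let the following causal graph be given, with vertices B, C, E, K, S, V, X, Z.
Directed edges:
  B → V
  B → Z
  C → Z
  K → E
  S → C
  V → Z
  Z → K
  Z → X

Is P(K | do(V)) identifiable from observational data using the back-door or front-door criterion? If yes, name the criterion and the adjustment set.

P(K|do(V)): backdoor, adjust for {B}.

desc(V)\{V}={E,K,X,Z}; candidates ⊆ {B,C,S}.
size 0: {}; under {} V still reaches {B,E,K,X,Z} ∋ K.
{B}: V⊥K given {B} in G with V→· removed — back-door holds.
P(K|do(V)) = Σ_{B} P(K|V,B)·P(B).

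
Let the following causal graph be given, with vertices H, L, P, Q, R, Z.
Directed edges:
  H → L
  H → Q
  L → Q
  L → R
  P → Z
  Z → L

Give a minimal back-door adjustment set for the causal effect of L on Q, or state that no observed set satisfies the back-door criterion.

L→Q: minimal back-door set {H}.

desc(L)\{L}={Q,R}; candidates ⊆ {H,P,Z}.
size 0: {}; under {} L still reaches {H,P,Q,Z} ∋ Q.
{H}: L⊥Q given {H} in G with L→· removed — back-door holds.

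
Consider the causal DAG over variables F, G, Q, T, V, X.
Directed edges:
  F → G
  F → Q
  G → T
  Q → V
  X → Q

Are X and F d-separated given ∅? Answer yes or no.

Yes — X ⊥ F | ∅.

Bayes-Ball from X | ∅ reaches {Q,V}.
F ∉ reach(X|∅) ⇒ X ⊥ F | ∅.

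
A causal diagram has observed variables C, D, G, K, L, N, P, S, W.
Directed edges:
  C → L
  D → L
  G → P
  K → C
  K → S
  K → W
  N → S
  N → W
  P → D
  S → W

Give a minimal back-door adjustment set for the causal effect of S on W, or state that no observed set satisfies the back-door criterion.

desc(S)\{S}={W}; candidates ⊆ {C,D,G,K,L,N,P}.
size 0: {}; under {} S still reaches {C,K,L,N,W} ∋ W.
size 1: {C}, {D}, {G} …(+4); under {C} S still reaches {K,N,W} ∋ W.
{K,N}: S⊥W given {K,N} in G with S→· removed — back-door holds.

S→W: minimal back-door set {K, N}.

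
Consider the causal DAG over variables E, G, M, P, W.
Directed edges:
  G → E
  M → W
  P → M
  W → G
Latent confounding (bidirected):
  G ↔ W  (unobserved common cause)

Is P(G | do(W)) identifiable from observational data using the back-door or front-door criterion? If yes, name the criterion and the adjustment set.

desc(W)\{W}={E,G}; candidates ⊆ {M,P}.
W↔G: latent back-door arc(s) into W.
size 0: {}; under {} W still reaches {E,G,M,P} ∋ G.
size 1: {M}, {P}; under {M} W still reaches {E,G} ∋ G.
size 2: {M,P}; under {M,P} W still reaches {E,G} ∋ G.
W↔G cannot be blocked by any observed set — no back-door set.
No mediator lies on a directed W→…→G path.
Neither criterion identifies P(G|do(W)) in this graph.

P(G|do(W)): not identifiable (no BD/FD set).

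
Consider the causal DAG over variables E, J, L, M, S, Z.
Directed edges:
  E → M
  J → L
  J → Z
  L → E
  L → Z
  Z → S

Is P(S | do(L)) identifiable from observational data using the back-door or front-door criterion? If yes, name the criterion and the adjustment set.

desc(L)\{L}={E,M,S,Z}; candidates ⊆ {J}.
size 0: {}; under {} L still reaches {J,S,Z} ∋ S.
{J}: L⊥S given {J} in G with L→· removed — back-door holds.
P(S|do(L)) = Σ_{J} P(S|L,J)·P(J).

P(S|do(L)): backdoor, adjust for {J}.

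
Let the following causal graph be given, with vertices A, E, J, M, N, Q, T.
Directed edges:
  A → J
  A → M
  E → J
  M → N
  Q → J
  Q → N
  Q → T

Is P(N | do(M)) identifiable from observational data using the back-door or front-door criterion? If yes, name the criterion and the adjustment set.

desc(M)\{M}={N}; candidates ⊆ {A,E,J,Q,T}.
∅: M⊥N given ∅ in G with M→· removed — back-door holds.
P(N|do(M)) = P(N|M) — no adjustment needed.

P(N|do(M)): backdoor, adjust for ∅.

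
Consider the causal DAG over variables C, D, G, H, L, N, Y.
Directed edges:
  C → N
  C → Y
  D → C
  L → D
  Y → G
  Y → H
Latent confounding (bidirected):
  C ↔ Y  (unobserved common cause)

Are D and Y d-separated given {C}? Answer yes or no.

Bayes-Ball from D | {C} reaches {G,H,L,Y}.
Y ∈ reach(D|{C}) ⇒ D ⊥̸ Y | {C}.

No — D and Y are d-connected given {C}.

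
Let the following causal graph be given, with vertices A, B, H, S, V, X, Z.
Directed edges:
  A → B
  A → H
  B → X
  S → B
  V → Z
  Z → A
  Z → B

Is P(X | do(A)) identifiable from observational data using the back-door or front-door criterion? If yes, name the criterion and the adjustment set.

P(X|do(A)): backdoor, adjust for {Z}.

desc(A)\{A}={B,H,X}; candidates ⊆ {S,V,Z}.
size 0: {}; under {} A still reaches {B,V,X,Z} ∋ X.
{Z}: A⊥X given {Z} in G with A→· removed — back-door holds.
P(X|do(A)) = Σ_{Z} P(X|A,Z)·P(Z).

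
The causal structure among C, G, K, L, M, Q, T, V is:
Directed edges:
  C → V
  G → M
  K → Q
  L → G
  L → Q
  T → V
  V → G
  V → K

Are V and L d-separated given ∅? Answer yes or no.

Yes — V ⊥ L | ∅.

Bayes-Ball from V | ∅ reaches {C,G,K,M,Q,T}.
L ∉ reach(V|∅) ⇒ V ⊥ L | ∅.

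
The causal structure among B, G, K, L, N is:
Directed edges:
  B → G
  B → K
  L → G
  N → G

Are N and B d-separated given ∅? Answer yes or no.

Bayes-Ball from N | ∅ reaches {G}.
B ∉ reach(N|∅) ⇒ N ⊥ B | ∅.

Yes — N ⊥ B | ∅.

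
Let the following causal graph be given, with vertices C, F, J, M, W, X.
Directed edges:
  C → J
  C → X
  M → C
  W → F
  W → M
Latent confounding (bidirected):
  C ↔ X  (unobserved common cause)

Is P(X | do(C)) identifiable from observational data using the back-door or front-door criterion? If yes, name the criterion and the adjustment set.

P(X|do(C)): not identifiable (no BD/FD set).

desc(C)\{C}={J,X}; candidates ⊆ {F,M,W}.
C↔X: latent back-door arc(s) into C.
size 0: {}; under {} C still reaches {F,M,W,X} ∋ X.
size 1: {F}, {M}, {W}; under {F} C still reaches {M,W,X} ∋ X.
size 2: {F,M}, {F,W}, {M,W}; under {F,M} C still reaches {X} ∋ X.
C↔X cannot be blocked by any observed set — no back-door set.
No mediator lies on a directed C→…→X path.
Neither criterion identifies P(X|do(C)) in this graph.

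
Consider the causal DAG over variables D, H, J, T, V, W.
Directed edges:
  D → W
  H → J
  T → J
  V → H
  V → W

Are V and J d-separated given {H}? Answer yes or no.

Bayes-Ball from V | {H} reaches {W}.
J ∉ reach(V|{H}) ⇒ V ⊥ J | {H}.

Yes — V ⊥ J | {H}.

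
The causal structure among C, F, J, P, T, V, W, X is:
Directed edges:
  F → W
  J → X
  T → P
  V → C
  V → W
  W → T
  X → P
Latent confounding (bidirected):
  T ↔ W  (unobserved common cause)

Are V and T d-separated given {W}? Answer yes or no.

Bayes-Ball from V | {W} reaches {C,F,P,T}.
T ∈ reach(V|{W}) ⇒ V ⊥̸ T | {W}.

No — V and T are d-connected given {W}.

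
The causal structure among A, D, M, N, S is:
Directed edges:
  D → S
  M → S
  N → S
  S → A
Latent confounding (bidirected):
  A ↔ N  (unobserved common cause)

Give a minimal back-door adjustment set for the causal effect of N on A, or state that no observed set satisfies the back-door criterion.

N→A: no observed back-door set.

desc(N)\{N}={A,S}; candidates ⊆ {D,M}.
N↔A: latent back-door arc(s) into N.
size 0: {}; under {} N still reaches {A} ∋ A.
size 1: {D}, {M}; under {D} N still reaches {A} ∋ A.
size 2: {D,M}; under {D,M} N still reaches {A} ∋ A.
N↔A cannot be blocked by any observed set — no back-door set.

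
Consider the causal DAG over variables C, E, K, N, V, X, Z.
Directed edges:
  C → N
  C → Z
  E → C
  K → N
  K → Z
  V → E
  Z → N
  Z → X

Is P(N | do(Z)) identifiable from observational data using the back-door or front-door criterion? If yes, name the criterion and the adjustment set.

P(N|do(Z)): backdoor, adjust for {C, K}.

desc(Z)\{Z}={N,X}; candidates ⊆ {C,E,K,V}.
size 0: {}; under {} Z still reaches {C,E,K,N,V} ∋ N.
size 1: {C}, {E}, {K} …(+1); under {C} Z still reaches {K,N} ∋ N.
{C,K}: Z⊥N given {C,K} in G with Z→· removed — back-door holds.
P(N|do(Z)) = Σ_{C,K} P(N|Z,C,K)·P(C,K).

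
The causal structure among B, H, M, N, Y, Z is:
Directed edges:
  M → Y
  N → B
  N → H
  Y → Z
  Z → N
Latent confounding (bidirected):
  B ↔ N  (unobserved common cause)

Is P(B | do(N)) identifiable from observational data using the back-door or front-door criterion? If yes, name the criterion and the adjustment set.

P(B|do(N)): not identifiable (no BD/FD set).

desc(N)\{N}={B,H}; candidates ⊆ {M,Y,Z}.
N↔B: latent back-door arc(s) into N.
size 0: {}; under {} N still reaches {B,M,Y,Z} ∋ B.
size 1: {M}, {Y}, {Z}; under {M} N still reaches {B,Y,Z} ∋ B.
size 2: {M,Y}, {M,Z}, {Y,Z}; under {M,Y} N still reaches {B,Z} ∋ B.
N↔B cannot be blocked by any observed set — no back-door set.
No mediator lies on a directed N→…→B path.
Neither criterion identifies P(B|do(N)) in this graph.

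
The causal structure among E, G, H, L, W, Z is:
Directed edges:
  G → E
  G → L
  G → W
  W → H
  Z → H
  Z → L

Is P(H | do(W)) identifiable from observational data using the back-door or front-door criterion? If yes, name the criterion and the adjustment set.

P(H|do(W)): backdoor, adjust for ∅.

desc(W)\{W}={H}; candidates ⊆ {E,G,L,Z}.
∅: W⊥H given ∅ in G with W→· removed — back-door holds.
P(H|do(W)) = P(H|W) — no adjustment needed.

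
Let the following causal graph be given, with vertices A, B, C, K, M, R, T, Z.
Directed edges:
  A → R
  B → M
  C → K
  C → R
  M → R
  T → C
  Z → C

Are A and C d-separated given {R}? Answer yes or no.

Bayes-Ball from A | {R} reaches {B,C,K,M,T,Z}.
C ∈ reach(A|{R}) ⇒ A ⊥̸ C | {R}.

No — A and C are d-connected given {R}.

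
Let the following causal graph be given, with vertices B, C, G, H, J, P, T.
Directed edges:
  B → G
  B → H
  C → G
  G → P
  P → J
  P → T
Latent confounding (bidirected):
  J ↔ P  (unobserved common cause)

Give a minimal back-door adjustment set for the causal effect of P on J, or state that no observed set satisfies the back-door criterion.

P→J: no observed back-door set.

desc(P)\{P}={J,T}; candidates ⊆ {B,C,G,H}.
P↔J: latent back-door arc(s) into P.
size 0: {}; under {} P still reaches {B,C,G,H,J} ∋ J.
size 1: {B}, {C}, {G} …(+1); under {B} P still reaches {C,G,J} ∋ J.
size 2: {B,C}, {B,G}, {B,H} …(+3); under {B,C} P still reaches {G,J} ∋ J.
P↔J cannot be blocked by any observed set — no back-door set.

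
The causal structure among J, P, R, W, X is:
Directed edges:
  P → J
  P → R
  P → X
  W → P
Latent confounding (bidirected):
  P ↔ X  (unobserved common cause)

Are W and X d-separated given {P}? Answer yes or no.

No — W and X are d-connected given {P}.

Bayes-Ball from W | {P} reaches {X}.
X ∈ reach(W|{P}) ⇒ W ⊥̸ X | {P}.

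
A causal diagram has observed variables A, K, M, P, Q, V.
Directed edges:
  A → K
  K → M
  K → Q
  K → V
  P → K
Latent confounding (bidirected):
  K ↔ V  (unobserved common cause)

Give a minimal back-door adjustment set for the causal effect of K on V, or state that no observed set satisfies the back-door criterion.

desc(K)\{K}={M,Q,V}; candidates ⊆ {A,P}.
K↔V: latent back-door arc(s) into K.
size 0: {}; under {} K still reaches {A,P,V} ∋ V.
size 1: {A}, {P}; under {A} K still reaches {P,V} ∋ V.
size 2: {A,P}; under {A,P} K still reaches {V} ∋ V.
K↔V cannot be blocked by any observed set — no back-door set.

K→V: no observed back-door set.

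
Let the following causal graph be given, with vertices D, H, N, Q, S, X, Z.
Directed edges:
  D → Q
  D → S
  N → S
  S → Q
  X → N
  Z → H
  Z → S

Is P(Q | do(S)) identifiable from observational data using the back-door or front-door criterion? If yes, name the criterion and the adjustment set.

desc(S)\{S}={Q}; candidates ⊆ {D,H,N,X,Z}.
size 0: {}; under {} S still reaches {D,H,N,Q,X,Z} ∋ Q.
{D}: S⊥Q given {D} in G with S→· removed — back-door holds.
P(Q|do(S)) = Σ_{D} P(Q|S,D)·P(D).

P(Q|do(S)): backdoor, adjust for {D}.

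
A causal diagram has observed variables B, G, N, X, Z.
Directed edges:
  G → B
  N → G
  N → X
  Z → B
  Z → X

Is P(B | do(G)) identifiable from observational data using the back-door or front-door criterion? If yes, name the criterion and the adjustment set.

desc(G)\{G}={B}; candidates ⊆ {N,X,Z}.
∅: G⊥B given ∅ in G with G→· removed — back-door holds.
P(B|do(G)) = P(B|G) — no adjustment needed.

P(B|do(G)): backdoor, adjust for ∅.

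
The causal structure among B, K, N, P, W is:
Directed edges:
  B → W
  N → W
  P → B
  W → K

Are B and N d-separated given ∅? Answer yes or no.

Yes — B ⊥ N | ∅.

Bayes-Ball from B | ∅ reaches {K,P,W}.
N ∉ reach(B|∅) ⇒ B ⊥ N | ∅.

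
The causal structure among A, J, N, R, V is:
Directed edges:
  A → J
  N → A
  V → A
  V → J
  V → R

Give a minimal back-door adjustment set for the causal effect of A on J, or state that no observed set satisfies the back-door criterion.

desc(A)\{A}={J}; candidates ⊆ {N,R,V}.
size 0: {}; under {} A still reaches {J,N,R,V} ∋ J.
{V}: A⊥J given {V} in G with A→· removed — back-door holds.

A→J: minimal back-door set {V}.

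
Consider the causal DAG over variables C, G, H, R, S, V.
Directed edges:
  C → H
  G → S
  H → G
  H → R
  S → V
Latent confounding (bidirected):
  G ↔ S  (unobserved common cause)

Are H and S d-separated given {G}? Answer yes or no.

Bayes-Ball from H | {G} reaches {C,R,S,V}.
S ∈ reach(H|{G}) ⇒ H ⊥̸ S | {G}.

No — H and S are d-connected given {G}.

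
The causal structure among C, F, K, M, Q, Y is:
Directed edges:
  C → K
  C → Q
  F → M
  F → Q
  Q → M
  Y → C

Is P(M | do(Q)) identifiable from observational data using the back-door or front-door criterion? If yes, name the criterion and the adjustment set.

desc(Q)\{Q}={M}; candidates ⊆ {C,F,K,Y}.
size 0: {}; under {} Q still reaches {C,F,K,M,Y} ∋ M.
{F}: Q⊥M given {F} in G with Q→· removed — back-door holds.
P(M|do(Q)) = Σ_{F} P(M|Q,F)·P(F).

P(M|do(Q)): backdoor, adjust for {F}.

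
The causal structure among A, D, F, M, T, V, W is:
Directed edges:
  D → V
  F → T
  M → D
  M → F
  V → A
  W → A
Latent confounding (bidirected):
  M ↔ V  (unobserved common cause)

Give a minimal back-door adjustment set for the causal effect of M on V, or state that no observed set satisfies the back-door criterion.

M→V: no observed back-door set.

desc(M)\{M}={A,D,F,T,V}; candidates ⊆ {W}.
M↔V: latent back-door arc(s) into M.
size 0: {}; under {} M still reaches {A,V} ∋ V.
size 1: {W}; under {W} M still reaches {A,V} ∋ V.
M↔V cannot be blocked by any observed set — no back-door set.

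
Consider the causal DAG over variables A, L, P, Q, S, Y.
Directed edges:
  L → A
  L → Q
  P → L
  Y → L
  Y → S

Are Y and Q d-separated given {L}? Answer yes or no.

Yes — Y ⊥ Q | {L}.

Bayes-Ball from Y | {L} reaches {P,S}.
Q ∉ reach(Y|{L}) ⇒ Y ⊥ Q | {L}.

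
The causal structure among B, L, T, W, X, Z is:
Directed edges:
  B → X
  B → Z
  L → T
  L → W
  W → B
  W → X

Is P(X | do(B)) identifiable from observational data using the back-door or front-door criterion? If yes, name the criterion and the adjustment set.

P(X|do(B)): backdoor, adjust for {W}.

desc(B)\{B}={X,Z}; candidates ⊆ {L,T,W}.
size 0: {}; under {} B still reaches {L,T,W,X} ∋ X.
{W}: B⊥X given {W} in G with B→· removed — back-door holds.
P(X|do(B)) = Σ_{W} P(X|B,W)·P(W).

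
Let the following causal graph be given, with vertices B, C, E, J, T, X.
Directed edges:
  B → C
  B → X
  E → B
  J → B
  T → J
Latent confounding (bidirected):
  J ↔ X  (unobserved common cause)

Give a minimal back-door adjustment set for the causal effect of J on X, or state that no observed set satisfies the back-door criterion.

J→X: no observed back-door set.

desc(J)\{J}={B,C,X}; candidates ⊆ {E,T}.
J↔X: latent back-door arc(s) into J.
size 0: {}; under {} J still reaches {T,X} ∋ X.
size 1: {E}, {T}; under {E} J still reaches {T,X} ∋ X.
size 2: {E,T}; under {E,T} J still reaches {X} ∋ X.
J↔X cannot be blocked by any observed set — no back-door set.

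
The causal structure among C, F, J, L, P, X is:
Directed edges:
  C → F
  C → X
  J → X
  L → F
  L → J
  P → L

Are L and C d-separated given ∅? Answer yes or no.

Bayes-Ball from L | ∅ reaches {F,J,P,X}.
C ∉ reach(L|∅) ⇒ L ⊥ C | ∅.

Yes — L ⊥ C | ∅.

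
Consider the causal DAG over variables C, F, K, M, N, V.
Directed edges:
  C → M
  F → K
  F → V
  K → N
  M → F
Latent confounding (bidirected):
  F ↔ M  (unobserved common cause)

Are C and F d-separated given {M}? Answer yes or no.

No — C and F are d-connected given {M}.

Bayes-Ball from C | {M} reaches {F,K,N,V}.
F ∈ reach(C|{M}) ⇒ C ⊥̸ F | {M}.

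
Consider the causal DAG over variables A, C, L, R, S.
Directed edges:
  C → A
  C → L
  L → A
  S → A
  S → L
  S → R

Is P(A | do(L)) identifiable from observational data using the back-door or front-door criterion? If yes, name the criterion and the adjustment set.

desc(L)\{L}={A}; candidates ⊆ {C,R,S}.
size 0: {}; under {} L still reaches {A,C,R,S} ∋ A.
size 1: {C}, {R}, {S}; under {C} L still reaches {A,R,S} ∋ A.
{C,S}: L⊥A given {C,S} in G with L→· removed — back-door holds.
P(A|do(L)) = Σ_{C,S} P(A|L,C,S)·P(C,S).

P(A|do(L)): backdoor, adjust for {C, S}.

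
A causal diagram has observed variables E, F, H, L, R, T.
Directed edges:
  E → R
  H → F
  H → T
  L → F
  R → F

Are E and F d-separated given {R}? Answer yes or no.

Bayes-Ball from E | {R} reaches ∅.
F ∉ reach(E|{R}) ⇒ E ⊥ F | {R}.

Yes — E ⊥ F | {R}.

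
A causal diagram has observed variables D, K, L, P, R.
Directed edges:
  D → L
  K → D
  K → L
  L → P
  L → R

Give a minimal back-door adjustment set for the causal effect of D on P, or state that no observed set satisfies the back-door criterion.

D→P: minimal back-door set {K}.

desc(D)\{D}={L,P,R}; candidates ⊆ {K}.
size 0: {}; under {} D still reaches {K,L,P,R} ∋ P.
{K}: D⊥P given {K} in G with D→· removed — back-door holds.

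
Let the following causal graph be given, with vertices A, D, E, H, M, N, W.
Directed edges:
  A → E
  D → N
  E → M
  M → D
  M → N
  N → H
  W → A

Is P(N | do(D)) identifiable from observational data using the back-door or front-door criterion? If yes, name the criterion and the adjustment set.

desc(D)\{D}={H,N}; candidates ⊆ {A,E,M,W}.
size 0: {}; under {} D still reaches {A,E,H,M,N,W} ∋ N.
{M}: D⊥N given {M} in G with D→· removed — back-door holds.
P(N|do(D)) = Σ_{M} P(N|D,M)·P(M).

P(N|do(D)): backdoor, adjust for {M}.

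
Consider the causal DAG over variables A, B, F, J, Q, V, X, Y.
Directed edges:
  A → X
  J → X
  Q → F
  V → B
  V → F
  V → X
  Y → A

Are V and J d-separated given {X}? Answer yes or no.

No — V and J are d-connected given {X}.

Bayes-Ball from V | {X} reaches {A,B,F,J,Y}.
J ∈ reach(V|{X}) ⇒ V ⊥̸ J | {X}.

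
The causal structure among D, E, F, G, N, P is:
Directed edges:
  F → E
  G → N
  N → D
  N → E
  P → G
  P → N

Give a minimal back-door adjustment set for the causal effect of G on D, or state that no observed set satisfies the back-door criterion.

desc(G)\{G}={D,E,N}; candidates ⊆ {F,P}.
size 0: {}; under {} G still reaches {D,E,N,P} ∋ D.
{P}: G⊥D given {P} in G with G→· removed — back-door holds.

G→D: minimal back-door set {P}.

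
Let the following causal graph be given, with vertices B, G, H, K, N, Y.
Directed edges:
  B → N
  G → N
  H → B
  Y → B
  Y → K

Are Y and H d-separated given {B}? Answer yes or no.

Bayes-Ball from Y | {B} reaches {H,K}.
H ∈ reach(Y|{B}) ⇒ Y ⊥̸ H | {B}.

No — Y and H are d-connected given {B}.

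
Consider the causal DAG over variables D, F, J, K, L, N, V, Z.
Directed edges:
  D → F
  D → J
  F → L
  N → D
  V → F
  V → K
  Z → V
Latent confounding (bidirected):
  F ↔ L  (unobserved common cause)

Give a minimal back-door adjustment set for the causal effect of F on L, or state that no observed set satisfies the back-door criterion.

F→L: no observed back-door set.

desc(F)\{F}={L}; candidates ⊆ {D,J,K,N,V,Z}.
F↔L: latent back-door arc(s) into F.
size 0: {}; under {} F still reaches {D,J,K,L,N,V,Z} ∋ L.
size 1: {D}, {J}, {K} …(+3); under {D} F still reaches {K,L,V,Z} ∋ L.
size 2: {D,J}, {D,K}, {D,N} …(+12); under {D,J} F still reaches {K,L,V,Z} ∋ L.
F↔L cannot be blocked by any observed set — no back-door set.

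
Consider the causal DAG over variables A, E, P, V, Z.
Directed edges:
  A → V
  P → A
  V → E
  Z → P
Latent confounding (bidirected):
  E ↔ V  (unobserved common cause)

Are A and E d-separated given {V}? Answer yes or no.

No — A and E are d-connected given {V}.

Bayes-Ball from A | {V} reaches {E,P,Z}.
E ∈ reach(A|{V}) ⇒ A ⊥̸ E | {V}.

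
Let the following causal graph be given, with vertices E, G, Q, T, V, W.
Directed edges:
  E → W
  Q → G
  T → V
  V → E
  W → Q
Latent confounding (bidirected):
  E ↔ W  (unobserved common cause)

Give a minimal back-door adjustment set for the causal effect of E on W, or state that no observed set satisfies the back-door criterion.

E→W: no observed back-door set.

desc(E)\{E}={G,Q,W}; candidates ⊆ {T,V}.
E↔W: latent back-door arc(s) into E.
size 0: {}; under {} E still reaches {G,Q,T,V,W} ∋ W.
size 1: {T}, {V}; under {T} E still reaches {G,Q,V,W} ∋ W.
size 2: {T,V}; under {T,V} E still reaches {G,Q,W} ∋ W.
E↔W cannot be blocked by any observed set — no back-door set.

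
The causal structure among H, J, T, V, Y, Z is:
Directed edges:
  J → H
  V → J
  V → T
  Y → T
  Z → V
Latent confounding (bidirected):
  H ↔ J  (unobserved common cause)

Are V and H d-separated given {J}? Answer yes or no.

No — V and H are d-connected given {J}.

Bayes-Ball from V | {J} reaches {H,T,Z}.
H ∈ reach(V|{J}) ⇒ V ⊥̸ H | {J}.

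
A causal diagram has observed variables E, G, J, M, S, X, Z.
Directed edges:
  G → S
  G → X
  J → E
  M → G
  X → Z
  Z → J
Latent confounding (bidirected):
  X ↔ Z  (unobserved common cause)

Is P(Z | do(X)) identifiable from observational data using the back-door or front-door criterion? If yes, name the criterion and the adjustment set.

desc(X)\{X}={E,J,Z}; candidates ⊆ {G,M,S}.
X↔Z: latent back-door arc(s) into X.
size 0: {}; under {} X still reaches {E,G,J,M,S,Z} ∋ Z.
size 1: {G}, {M}, {S}; under {G} X still reaches {E,J,Z} ∋ Z.
size 2: {G,M}, {G,S}, {M,S}; under {G,M} X still reaches {E,J,Z} ∋ Z.
X↔Z cannot be blocked by any observed set — no back-door set.
No mediator lies on a directed X→…→Z path.
Neither criterion identifies P(Z|do(X)) in this graph.

P(Z|do(X)): not identifiable (no BD/FD set).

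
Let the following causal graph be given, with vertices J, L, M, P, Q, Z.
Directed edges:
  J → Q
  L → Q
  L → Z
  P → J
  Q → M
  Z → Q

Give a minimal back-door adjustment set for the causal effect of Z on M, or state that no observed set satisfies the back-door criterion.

Z→M: minimal back-door set {L}.

desc(Z)\{Z}={M,Q}; candidates ⊆ {J,L,P}.
size 0: {}; under {} Z still reaches {L,M,Q} ∋ M.
{L}: Z⊥M given {L} in G with Z→· removed — back-door holds.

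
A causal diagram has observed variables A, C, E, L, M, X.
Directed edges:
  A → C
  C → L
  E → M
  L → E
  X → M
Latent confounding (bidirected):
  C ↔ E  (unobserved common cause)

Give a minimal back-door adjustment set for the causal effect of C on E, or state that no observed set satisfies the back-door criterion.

C→E: no observed back-door set.

desc(C)\{C}={E,L,M}; candidates ⊆ {A,X}.
C↔E: latent back-door arc(s) into C.
size 0: {}; under {} C still reaches {A,E,M} ∋ E.
size 1: {A}, {X}; under {A} C still reaches {E,M} ∋ E.
size 2: {A,X}; under {A,X} C still reaches {E,M} ∋ E.
C↔E cannot be blocked by any observed set — no back-door set.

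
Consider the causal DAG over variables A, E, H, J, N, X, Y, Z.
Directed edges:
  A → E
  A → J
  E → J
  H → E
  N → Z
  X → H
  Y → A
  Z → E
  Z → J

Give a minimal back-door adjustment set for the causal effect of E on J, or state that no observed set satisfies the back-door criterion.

E→J: minimal back-door set {A, Z}.

desc(E)\{E}={J}; candidates ⊆ {A,H,N,X,Y,Z}.
size 0: {}; under {} E still reaches {A,H,J,N,X,Y,Z} ∋ J.
size 1: {A}, {H}, {N} …(+3); under {A} E still reaches {H,J,N,X,Z} ∋ J.
{A,Z}: E⊥J given {A,Z} in G with E→· removed — back-door holds.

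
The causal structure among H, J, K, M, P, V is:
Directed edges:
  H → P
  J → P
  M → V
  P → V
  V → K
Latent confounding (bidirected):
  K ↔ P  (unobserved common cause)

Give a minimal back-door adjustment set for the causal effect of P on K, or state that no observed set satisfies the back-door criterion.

desc(P)\{P}={K,V}; candidates ⊆ {H,J,M}.
P↔K: latent back-door arc(s) into P.
size 0: {}; under {} P still reaches {H,J,K} ∋ K.
size 1: {H}, {J}, {M}; under {H} P still reaches {J,K} ∋ K.
size 2: {H,J}, {H,M}, {J,M}; under {H,J} P still reaches {K} ∋ K.
P↔K cannot be blocked by any observed set — no back-door set.

P→K: no observed back-door set.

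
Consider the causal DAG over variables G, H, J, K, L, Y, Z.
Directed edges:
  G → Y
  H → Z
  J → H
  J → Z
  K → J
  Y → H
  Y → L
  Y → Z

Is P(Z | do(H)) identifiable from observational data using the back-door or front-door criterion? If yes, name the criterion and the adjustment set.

P(Z|do(H)): backdoor, adjust for {J, Y}.

desc(H)\{H}={Z}; candidates ⊆ {G,J,K,L,Y}.
size 0: {}; under {} H still reaches {G,J,K,L,Y,Z} ∋ Z.
size 1: {G}, {J}, {K} …(+2); under {G} H still reaches {J,K,L,Y,Z} ∋ Z.
{J,Y}: H⊥Z given {J,Y} in G with H→· removed — back-door holds.
P(Z|do(H)) = Σ_{J,Y} P(Z|H,J,Y)·P(J,Y).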